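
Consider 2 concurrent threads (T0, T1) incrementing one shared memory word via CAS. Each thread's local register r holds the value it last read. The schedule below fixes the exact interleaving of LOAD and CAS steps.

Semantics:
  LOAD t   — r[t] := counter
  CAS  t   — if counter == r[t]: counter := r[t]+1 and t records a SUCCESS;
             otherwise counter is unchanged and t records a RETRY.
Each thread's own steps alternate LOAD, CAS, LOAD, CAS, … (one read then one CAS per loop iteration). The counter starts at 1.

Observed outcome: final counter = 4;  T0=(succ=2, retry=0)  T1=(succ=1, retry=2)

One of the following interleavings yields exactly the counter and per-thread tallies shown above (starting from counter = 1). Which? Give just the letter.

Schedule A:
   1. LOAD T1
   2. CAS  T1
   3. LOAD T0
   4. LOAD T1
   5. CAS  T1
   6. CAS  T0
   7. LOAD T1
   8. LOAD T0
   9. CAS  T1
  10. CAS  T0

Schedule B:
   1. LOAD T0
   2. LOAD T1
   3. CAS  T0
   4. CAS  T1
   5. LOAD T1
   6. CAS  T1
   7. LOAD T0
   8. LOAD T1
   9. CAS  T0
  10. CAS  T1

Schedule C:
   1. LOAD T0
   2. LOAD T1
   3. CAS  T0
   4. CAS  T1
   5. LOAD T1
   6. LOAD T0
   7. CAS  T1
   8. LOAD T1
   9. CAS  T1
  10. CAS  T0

Tracing schedule B:
#1 T0 reads 1
#2 T1 reads 1
#3 T0 CAS(1→2) writes; counter now 2
#4 T1 CAS(1→2) fails; counter now 2
#5 T1 reads 2
#6 T1 CAS(2→3) writes; counter now 3
#7 T0 reads 3
#8 T1 reads 3
#9 T0 CAS(3→4) writes; counter now 4
#10 T1 CAS(3→4) fails; counter now 4

B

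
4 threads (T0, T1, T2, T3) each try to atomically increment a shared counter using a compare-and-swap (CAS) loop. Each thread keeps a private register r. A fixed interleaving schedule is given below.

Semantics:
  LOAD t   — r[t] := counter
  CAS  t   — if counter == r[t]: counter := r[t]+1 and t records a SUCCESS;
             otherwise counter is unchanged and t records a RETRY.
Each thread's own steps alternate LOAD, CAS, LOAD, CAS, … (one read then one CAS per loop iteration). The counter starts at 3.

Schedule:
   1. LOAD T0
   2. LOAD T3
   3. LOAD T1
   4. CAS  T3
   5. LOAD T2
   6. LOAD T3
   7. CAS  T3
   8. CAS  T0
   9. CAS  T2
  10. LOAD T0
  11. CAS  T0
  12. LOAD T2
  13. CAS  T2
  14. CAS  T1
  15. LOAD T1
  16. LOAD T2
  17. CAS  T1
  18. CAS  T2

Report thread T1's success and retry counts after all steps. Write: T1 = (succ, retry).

1. LOAD T0 → mem=3 r[T0]=3 [LOAD]
2. LOAD T3 → mem=3 r[T3]=3 [LOAD]
3. LOAD T1 → mem=3 r[T1]=3 [LOAD]
4. CAS T3 → mem=4 r[T3]=3 [OK]
5. LOAD T2 → mem=4 r[T2]=4 [LOAD]
6. LOAD T3 → mem=4 r[T3]=4 [LOAD]
7. CAS T3 → mem=5 r[T3]=4 [OK]
8. CAS T0 → mem=5 r[T0]=3 [RETRY]
9. CAS T2 → mem=5 r[T2]=4 [RETRY]
10. LOAD T0 → mem=5 r[T0]=5 [LOAD]
11. CAS T0 → mem=6 r[T0]=5 [OK]
12. LOAD T2 → mem=6 r[T2]=6 [LOAD]
13. CAS T2 → mem=7 r[T2]=6 [OK]
14. CAS T1 → mem=7 r[T1]=3 [RETRY]
15. LOAD T1 → mem=7 r[T1]=7 [LOAD]
16. LOAD T2 → mem=7 r[T2]=7 [LOAD]
17. CAS T1 → mem=8 r[T1]=7 [OK]
18. CAS T2 → mem=8 r[T2]=7 [RETRY]

T1 = (1, 1)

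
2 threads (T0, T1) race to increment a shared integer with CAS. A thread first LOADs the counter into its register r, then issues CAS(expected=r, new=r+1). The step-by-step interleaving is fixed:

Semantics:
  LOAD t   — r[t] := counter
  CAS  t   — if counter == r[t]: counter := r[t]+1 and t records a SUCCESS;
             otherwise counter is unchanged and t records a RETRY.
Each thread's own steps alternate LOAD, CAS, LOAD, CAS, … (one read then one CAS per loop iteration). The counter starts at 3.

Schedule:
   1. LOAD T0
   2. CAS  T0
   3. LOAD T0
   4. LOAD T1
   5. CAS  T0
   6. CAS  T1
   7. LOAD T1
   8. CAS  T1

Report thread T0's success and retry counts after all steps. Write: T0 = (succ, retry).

step 1: T0 LOAD ⇒ load; ctr=3 reg=3
step 2: T0 CAS ⇒ ok; ctr=4 reg=3
step 3: T0 LOAD ⇒ load; ctr=4 reg=4
step 4: T1 LOAD ⇒ load; ctr=4 reg=4
step 5: T0 CAS ⇒ ok; ctr=5 reg=4
step 6: T1 CAS ⇒ retry; ctr=5 reg=4
step 7: T1 LOAD ⇒ load; ctr=5 reg=5
step 8: T1 CAS ⇒ ok; ctr=6 reg=5

T0 = (2, 0)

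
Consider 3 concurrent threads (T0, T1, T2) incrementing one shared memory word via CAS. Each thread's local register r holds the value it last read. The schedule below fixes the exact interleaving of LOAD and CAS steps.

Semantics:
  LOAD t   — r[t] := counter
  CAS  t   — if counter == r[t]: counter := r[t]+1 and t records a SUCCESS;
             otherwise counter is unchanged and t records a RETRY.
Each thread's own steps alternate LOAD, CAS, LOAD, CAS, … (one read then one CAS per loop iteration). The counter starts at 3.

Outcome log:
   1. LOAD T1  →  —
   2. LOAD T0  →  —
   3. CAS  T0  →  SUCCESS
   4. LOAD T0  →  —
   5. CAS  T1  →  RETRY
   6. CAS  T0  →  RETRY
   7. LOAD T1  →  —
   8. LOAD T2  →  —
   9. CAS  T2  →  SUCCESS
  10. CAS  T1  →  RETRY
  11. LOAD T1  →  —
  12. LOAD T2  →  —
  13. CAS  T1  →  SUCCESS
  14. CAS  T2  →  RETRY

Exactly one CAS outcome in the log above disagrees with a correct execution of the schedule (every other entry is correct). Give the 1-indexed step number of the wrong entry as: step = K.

step = 6

Re-executing:
   1) LOAD T1:  M=3  r_T1=3
   2) LOAD T0:  M=3  r_T0=3
   3) CAS  T0:  M=4  r_T0=3 ✓
   4) LOAD T0:  M=4  r_T0=4
   5) CAS  T1:  M=4  r_T1=3 ✗
   6) CAS  T0:  M=5  r_T0=4 ✓
   7) LOAD T1:  M=5  r_T1=5
   8) LOAD T2:  M=5  r_T2=5
   9) CAS  T2:  M=6  r_T2=5 ✓
  10) CAS  T1:  M=6  r_T1=5 ✗
  11) LOAD T1:  M=6  r_T1=6
  12) LOAD T2:  M=6  r_T2=6
  13) CAS  T1:  M=7  r_T1=6 ✓
  14) CAS  T2:  M=7  r_T2=6 ✗
Mismatch at 6.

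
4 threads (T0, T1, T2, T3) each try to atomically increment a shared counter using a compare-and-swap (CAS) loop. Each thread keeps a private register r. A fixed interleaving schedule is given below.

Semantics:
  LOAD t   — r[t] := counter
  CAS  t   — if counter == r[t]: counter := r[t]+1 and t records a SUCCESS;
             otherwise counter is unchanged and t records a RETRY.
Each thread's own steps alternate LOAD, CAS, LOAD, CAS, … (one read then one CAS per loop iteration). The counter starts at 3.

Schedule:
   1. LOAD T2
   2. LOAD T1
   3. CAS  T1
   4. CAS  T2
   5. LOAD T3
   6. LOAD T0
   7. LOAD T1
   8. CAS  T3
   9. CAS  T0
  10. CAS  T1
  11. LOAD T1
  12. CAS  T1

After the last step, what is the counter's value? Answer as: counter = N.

counter = 6

   1) LOAD T2:  M=3  r_T2=3
   2) LOAD T1:  M=3  r_T1=3
   3) CAS  T1:  M=4  r_T1=3 ✓
   4) CAS  T2:  M=4  r_T2=3 ✗
   5) LOAD T3:  M=4  r_T3=4
   6) LOAD T0:  M=4  r_T0=4
   7) LOAD T1:  M=4  r_T1=4
   8) CAS  T3:  M=5  r_T3=4 ✓
   9) CAS  T0:  M=5  r_T0=4 ✗
  10) CAS  T1:  M=5  r_T1=4 ✗
  11) LOAD T1:  M=5  r_T1=5
  12) CAS  T1:  M=6  r_T1=5 ✓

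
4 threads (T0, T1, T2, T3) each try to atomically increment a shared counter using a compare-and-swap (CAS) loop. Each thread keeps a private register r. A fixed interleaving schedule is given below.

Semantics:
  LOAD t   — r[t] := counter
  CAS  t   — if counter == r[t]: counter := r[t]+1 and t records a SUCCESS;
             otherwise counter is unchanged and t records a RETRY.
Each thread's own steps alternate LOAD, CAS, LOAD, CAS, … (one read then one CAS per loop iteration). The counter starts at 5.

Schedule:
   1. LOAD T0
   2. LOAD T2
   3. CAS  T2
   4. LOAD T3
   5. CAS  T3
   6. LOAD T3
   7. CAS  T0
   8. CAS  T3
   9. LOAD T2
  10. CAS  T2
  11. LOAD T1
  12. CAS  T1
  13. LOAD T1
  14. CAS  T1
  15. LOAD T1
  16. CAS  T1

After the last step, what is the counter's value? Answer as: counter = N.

T0 LOAD — after: cnt=5, r=5 — load
T2 LOAD — after: cnt=5, r=5 — load
T2 CAS — after: cnt=6, r=5 — ok
T3 LOAD — after: cnt=6, r=6 — load
T3 CAS — after: cnt=7, r=6 — ok
T3 LOAD — after: cnt=7, r=7 — load
T0 CAS — after: cnt=7, r=5 — retry
T3 CAS — after: cnt=8, r=7 — ok
T2 LOAD — after: cnt=8, r=8 — load
T2 CAS — after: cnt=9, r=8 — ok
T1 LOAD — after: cnt=9, r=9 — load
T1 CAS — after: cnt=10, r=9 — ok
T1 LOAD — after: cnt=10, r=10 — load
T1 CAS — after: cnt=11, r=10 — ok
T1 LOAD — after: cnt=11, r=11 — load
T1 CAS — after: cnt=12, r=11 — ok

counter = 12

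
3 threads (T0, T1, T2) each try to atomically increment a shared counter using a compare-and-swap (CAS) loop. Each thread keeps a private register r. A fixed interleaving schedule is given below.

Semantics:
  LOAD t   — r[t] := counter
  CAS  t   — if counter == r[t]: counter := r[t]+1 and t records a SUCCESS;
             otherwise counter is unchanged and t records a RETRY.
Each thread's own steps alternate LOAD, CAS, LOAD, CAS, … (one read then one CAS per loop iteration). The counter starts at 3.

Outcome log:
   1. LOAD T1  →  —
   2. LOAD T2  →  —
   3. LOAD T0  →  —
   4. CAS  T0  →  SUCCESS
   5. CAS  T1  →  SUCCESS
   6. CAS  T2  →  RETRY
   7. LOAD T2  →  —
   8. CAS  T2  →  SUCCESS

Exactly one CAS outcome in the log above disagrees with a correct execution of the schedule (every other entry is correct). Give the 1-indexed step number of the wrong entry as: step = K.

Re-executing:
[1] T1.load  rd  (counter 3, T1.r 3)
[2] T2.load  rd  (counter 3, T2.r 3)
[3] T0.load  rd  (counter 3, T0.r 3)
[4] T0.cas  hit  (counter 4, T0.r 3)
[5] T1.cas  miss  (counter 4, T1.r 3)
[6] T2.cas  miss  (counter 4, T2.r 3)
[7] T2.load  rd  (counter 4, T2.r 4)
[8] T2.cas  hit  (counter 5, T2.r 4)
Flip is step 5.

step = 5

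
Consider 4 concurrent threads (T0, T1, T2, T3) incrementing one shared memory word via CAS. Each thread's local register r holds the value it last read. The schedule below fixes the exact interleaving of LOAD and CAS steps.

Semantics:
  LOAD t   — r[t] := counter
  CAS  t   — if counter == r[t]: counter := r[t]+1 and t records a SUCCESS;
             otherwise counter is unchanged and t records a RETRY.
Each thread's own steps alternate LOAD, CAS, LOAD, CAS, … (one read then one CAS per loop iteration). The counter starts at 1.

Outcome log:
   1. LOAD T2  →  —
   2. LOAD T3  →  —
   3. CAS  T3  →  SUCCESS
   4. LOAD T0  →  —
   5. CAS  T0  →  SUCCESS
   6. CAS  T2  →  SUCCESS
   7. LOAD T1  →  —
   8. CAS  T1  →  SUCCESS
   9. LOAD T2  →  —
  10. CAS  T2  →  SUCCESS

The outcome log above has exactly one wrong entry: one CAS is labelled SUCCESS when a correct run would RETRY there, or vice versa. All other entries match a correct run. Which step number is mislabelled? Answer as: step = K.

Re-executing:
   1) LOAD T2:  M=1  r_T2=1
   2) LOAD T3:  M=1  r_T3=1
   3) CAS  T3:  M=2  r_T3=1 ✓
   4) LOAD T0:  M=2  r_T0=2
   5) CAS  T0:  M=3  r_T0=2 ✓
   6) CAS  T2:  M=3  r_T2=1 ✗
   7) LOAD T1:  M=3  r_T1=3
   8) CAS  T1:  M=4  r_T1=3 ✓
   9) LOAD T2:  M=4  r_T2=4
  10) CAS  T2:  M=5  r_T2=4 ✓
Log disagrees first at step 6.

step = 6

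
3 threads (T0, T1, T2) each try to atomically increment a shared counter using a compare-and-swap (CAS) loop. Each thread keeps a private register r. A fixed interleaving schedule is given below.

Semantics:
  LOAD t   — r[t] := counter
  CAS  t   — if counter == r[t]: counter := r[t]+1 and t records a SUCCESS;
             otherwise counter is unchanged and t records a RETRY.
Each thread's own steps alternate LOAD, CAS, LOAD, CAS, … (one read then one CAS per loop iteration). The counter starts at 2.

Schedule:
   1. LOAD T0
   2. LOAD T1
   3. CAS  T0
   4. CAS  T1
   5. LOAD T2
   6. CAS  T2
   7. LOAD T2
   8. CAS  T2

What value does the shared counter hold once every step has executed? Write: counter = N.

1. LOAD T0 → mem=2 r[T0]=2 [LOAD]
2. LOAD T1 → mem=2 r[T1]=2 [LOAD]
3. CAS T0 → mem=3 r[T0]=2 [OK]
4. CAS T1 → mem=3 r[T1]=2 [RETRY]
5. LOAD T2 → mem=3 r[T2]=3 [LOAD]
6. CAS T2 → mem=4 r[T2]=3 [OK]
7. LOAD T2 → mem=4 r[T2]=4 [LOAD]
8. CAS T2 → mem=5 r[T2]=4 [OK]

counter = 5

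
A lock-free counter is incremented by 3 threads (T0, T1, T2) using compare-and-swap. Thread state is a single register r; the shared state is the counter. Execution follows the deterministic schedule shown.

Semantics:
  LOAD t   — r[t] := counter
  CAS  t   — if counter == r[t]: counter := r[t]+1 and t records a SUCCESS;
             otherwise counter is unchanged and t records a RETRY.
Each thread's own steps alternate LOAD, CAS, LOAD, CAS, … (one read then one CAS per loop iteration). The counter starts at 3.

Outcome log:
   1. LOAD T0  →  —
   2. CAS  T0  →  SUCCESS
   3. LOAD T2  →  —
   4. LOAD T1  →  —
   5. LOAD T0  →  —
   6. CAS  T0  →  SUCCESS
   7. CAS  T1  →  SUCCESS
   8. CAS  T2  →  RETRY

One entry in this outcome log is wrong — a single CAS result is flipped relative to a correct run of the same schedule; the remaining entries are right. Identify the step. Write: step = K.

step = 7

Correct run:
#1 T0 reads 3
#2 T0 CAS(3→4) writes; counter now 4
#3 T2 reads 4
#4 T1 reads 4
#5 T0 reads 4
#6 T0 CAS(4→5) writes; counter now 5
#7 T1 CAS(4→5) fails; counter now 5
#8 T2 CAS(4→5) fails; counter now 5
Mismatch at 7.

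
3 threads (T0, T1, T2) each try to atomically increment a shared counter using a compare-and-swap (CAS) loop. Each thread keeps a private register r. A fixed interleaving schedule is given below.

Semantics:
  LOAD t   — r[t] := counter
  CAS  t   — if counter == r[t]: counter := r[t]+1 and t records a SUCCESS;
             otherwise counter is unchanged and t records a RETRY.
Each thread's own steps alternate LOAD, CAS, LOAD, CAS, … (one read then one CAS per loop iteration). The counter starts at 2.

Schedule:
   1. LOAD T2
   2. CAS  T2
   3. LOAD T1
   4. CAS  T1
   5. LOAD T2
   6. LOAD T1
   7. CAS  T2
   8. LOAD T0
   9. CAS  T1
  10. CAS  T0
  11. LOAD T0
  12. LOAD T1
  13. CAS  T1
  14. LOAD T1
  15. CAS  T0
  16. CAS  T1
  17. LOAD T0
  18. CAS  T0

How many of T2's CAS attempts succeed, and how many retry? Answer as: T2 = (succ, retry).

T2 = (2, 0)

[1] T2.load  rd  (counter 2, T2.r 2)
[2] T2.cas  hit  (counter 3, T2.r 2)
[3] T1.load  rd  (counter 3, T1.r 3)
[4] T1.cas  hit  (counter 4, T1.r 3)
[5] T2.load  rd  (counter 4, T2.r 4)
[6] T1.load  rd  (counter 4, T1.r 4)
[7] T2.cas  hit  (counter 5, T2.r 4)
[8] T0.load  rd  (counter 5, T0.r 5)
[9] T1.cas  miss  (counter 5, T1.r 4)
[10] T0.cas  hit  (counter 6, T0.r 5)
[11] T0.load  rd  (counter 6, T0.r 6)
[12] T1.load  rd  (counter 6, T1.r 6)
[13] T1.cas  hit  (counter 7, T1.r 6)
[14] T1.load  rd  (counter 7, T1.r 7)
[15] T0.cas  miss  (counter 7, T0.r 6)
[16] T1.cas  hit  (counter 8, T1.r 7)
[17] T0.load  rd  (counter 8, T0.r 8)
[18] T0.cas  hit  (counter 9, T0.r 8)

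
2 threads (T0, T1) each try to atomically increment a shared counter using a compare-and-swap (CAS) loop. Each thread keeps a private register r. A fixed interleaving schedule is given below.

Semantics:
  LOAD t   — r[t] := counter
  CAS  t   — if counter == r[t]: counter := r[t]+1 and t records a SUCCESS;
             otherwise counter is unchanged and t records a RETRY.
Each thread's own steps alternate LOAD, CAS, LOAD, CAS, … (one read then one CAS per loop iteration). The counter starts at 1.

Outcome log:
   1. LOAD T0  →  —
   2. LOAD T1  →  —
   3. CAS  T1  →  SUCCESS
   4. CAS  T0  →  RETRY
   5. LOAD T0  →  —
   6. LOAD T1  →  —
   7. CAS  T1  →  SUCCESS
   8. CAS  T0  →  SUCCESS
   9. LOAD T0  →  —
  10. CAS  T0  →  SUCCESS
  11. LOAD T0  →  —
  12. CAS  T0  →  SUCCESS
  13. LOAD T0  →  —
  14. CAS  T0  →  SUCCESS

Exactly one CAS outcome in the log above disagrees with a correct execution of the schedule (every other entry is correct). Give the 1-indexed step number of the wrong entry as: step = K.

Correct run:
T0 LOAD — after: cnt=1, r=1 — load
T1 LOAD — after: cnt=1, r=1 — load
T1 CAS — after: cnt=2, r=1 — ok
T0 CAS — after: cnt=2, r=1 — retry
T0 LOAD — after: cnt=2, r=2 — load
T1 LOAD — after: cnt=2, r=2 — load
T1 CAS — after: cnt=3, r=2 — ok
T0 CAS — after: cnt=3, r=2 — retry
T0 LOAD — after: cnt=3, r=3 — load
T0 CAS — after: cnt=4, r=3 — ok
T0 LOAD — after: cnt=4, r=4 — load
T0 CAS — after: cnt=5, r=4 — ok
T0 LOAD — after: cnt=5, r=5 — load
T0 CAS — after: cnt=6, r=5 — ok
Mismatch at 8.

step = 8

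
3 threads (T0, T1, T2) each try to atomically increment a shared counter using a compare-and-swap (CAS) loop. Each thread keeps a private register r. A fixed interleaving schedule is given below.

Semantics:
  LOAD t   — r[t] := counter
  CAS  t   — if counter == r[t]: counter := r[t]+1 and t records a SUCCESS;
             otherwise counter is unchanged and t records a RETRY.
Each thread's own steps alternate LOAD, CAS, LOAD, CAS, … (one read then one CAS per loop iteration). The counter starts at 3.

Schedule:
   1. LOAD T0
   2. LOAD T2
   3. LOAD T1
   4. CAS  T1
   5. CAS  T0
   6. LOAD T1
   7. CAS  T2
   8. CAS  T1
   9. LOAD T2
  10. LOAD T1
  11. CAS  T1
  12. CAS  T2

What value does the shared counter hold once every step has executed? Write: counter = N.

T0 LOAD — after: cnt=3, r=3 — load
T2 LOAD — after: cnt=3, r=3 — load
T1 LOAD — after: cnt=3, r=3 — load
T1 CAS — after: cnt=4, r=3 — ok
T0 CAS — after: cnt=4, r=3 — retry
T1 LOAD — after: cnt=4, r=4 — load
T2 CAS — after: cnt=4, r=3 — retry
T1 CAS — after: cnt=5, r=4 — ok
T2 LOAD — after: cnt=5, r=5 — load
T1 LOAD — after: cnt=5, r=5 — load
T1 CAS — after: cnt=6, r=5 — ok
T2 CAS — after: cnt=6, r=5 — retry

counter = 6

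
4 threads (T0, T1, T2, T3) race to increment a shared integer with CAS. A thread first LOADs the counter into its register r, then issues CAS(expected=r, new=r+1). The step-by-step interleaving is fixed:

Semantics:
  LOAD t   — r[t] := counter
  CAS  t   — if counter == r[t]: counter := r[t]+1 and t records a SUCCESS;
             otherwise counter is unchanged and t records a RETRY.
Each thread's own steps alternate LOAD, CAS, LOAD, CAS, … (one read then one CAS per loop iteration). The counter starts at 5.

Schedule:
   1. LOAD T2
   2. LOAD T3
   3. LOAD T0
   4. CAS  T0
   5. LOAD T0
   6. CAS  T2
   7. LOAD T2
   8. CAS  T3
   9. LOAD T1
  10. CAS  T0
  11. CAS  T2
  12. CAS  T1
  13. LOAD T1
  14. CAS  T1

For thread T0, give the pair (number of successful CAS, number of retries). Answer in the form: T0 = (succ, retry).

T0 = (2, 0)

#1 T2 reads 5
#2 T3 reads 5
#3 T0 reads 5
#4 T0 CAS(5→6) writes; counter now 6
#5 T0 reads 6
#6 T2 CAS(5→6) fails; counter now 6
#7 T2 reads 6
#8 T3 CAS(5→6) fails; counter now 6
#9 T1 reads 6
#10 T0 CAS(6→7) writes; counter now 7
#11 T2 CAS(6→7) fails; counter now 7
#12 T1 CAS(6→7) fails; counter now 7
#13 T1 reads 7
#14 T1 CAS(7→8) writes; counter now 8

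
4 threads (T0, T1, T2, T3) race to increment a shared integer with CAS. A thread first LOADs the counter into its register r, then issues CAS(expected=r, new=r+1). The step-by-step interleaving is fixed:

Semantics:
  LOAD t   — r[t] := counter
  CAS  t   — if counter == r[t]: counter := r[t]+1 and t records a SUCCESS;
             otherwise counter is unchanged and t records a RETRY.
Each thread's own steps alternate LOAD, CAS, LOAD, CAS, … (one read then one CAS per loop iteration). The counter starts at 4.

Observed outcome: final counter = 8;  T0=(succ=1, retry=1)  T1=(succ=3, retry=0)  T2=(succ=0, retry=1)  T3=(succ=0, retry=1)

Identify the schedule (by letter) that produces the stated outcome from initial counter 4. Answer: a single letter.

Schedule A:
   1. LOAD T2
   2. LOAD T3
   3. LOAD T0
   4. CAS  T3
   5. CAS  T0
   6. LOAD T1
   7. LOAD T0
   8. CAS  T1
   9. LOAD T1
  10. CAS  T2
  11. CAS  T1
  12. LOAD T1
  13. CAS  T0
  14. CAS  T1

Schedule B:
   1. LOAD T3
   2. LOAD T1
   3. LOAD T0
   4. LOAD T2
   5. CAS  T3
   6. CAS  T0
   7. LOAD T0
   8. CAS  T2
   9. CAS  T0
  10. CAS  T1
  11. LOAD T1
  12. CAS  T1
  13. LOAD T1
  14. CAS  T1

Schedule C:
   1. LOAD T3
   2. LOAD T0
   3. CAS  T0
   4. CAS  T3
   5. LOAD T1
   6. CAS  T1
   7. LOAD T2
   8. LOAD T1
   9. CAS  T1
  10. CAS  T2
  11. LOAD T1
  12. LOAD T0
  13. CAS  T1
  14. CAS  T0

Tracing schedule C:
   1) LOAD T3:  M=4  r_T3=4
   2) LOAD T0:  M=4  r_T0=4
   3) CAS  T0:  M=5  r_T0=4 ✓
   4) CAS  T3:  M=5  r_T3=4 ✗
   5) LOAD T1:  M=5  r_T1=5
   6) CAS  T1:  M=6  r_T1=5 ✓
   7) LOAD T2:  M=6  r_T2=6
   8) LOAD T1:  M=6  r_T1=6
   9) CAS  T1:  M=7  r_T1=6 ✓
  10) CAS  T2:  M=7  r_T2=6 ✗
  11) LOAD T1:  M=7  r_T1=7
  12) LOAD T0:  M=7  r_T0=7
  13) CAS  T1:  M=8  r_T1=7 ✓
  14) CAS  T0:  M=8  r_T0=7 ✗

C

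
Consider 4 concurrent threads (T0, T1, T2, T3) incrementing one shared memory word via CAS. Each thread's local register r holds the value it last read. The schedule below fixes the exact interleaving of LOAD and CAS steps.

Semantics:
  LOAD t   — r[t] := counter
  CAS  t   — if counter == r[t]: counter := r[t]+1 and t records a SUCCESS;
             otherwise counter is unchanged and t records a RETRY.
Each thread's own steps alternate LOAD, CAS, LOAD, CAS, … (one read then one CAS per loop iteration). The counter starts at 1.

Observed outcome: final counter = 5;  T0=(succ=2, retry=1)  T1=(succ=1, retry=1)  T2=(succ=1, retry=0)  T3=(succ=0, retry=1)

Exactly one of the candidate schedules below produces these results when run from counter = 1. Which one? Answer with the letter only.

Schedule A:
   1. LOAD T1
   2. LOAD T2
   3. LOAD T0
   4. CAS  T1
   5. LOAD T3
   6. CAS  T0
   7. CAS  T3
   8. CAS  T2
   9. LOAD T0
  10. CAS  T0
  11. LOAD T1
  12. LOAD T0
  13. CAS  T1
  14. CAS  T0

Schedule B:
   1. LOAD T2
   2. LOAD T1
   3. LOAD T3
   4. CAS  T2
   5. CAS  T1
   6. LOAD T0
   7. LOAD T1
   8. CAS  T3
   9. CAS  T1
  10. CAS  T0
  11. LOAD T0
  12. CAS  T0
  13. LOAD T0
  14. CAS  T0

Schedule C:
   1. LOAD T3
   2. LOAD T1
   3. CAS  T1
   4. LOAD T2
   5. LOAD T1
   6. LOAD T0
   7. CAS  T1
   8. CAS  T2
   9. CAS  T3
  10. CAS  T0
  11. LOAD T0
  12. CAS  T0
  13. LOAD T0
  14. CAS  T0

Simulating candidate B:
step 1: T2 LOAD ⇒ load; ctr=1 reg=1
step 2: T1 LOAD ⇒ load; ctr=1 reg=1
step 3: T3 LOAD ⇒ load; ctr=1 reg=1
step 4: T2 CAS ⇒ ok; ctr=2 reg=1
step 5: T1 CAS ⇒ retry; ctr=2 reg=1
step 6: T0 LOAD ⇒ load; ctr=2 reg=2
step 7: T1 LOAD ⇒ load; ctr=2 reg=2
step 8: T3 CAS ⇒ retry; ctr=2 reg=1
step 9: T1 CAS ⇒ ok; ctr=3 reg=2
step 10: T0 CAS ⇒ retry; ctr=3 reg=2
step 11: T0 LOAD ⇒ load; ctr=3 reg=3
step 12: T0 CAS ⇒ ok; ctr=4 reg=3
step 13: T0 LOAD ⇒ load; ctr=4 reg=4
step 14: T0 CAS ⇒ ok; ctr=5 reg=4

B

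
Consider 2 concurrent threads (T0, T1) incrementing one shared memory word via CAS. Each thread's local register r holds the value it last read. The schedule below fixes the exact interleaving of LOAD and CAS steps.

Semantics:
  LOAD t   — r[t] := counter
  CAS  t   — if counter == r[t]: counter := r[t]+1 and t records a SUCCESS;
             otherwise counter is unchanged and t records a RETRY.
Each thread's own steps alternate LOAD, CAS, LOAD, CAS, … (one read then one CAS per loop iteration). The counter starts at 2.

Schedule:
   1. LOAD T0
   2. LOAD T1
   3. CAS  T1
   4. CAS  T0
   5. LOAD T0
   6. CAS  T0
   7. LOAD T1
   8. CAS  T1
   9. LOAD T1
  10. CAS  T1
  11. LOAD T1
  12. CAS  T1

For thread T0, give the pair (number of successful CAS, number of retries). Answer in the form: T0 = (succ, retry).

T0 = (1, 1)

1. LOAD T0 → mem=2 r[T0]=2 [LOAD]
2. LOAD T1 → mem=2 r[T1]=2 [LOAD]
3. CAS T1 → mem=3 r[T1]=2 [OK]
4. CAS T0 → mem=3 r[T0]=2 [RETRY]
5. LOAD T0 → mem=3 r[T0]=3 [LOAD]
6. CAS T0 → mem=4 r[T0]=3 [OK]
7. LOAD T1 → mem=4 r[T1]=4 [LOAD]
8. CAS T1 → mem=5 r[T1]=4 [OK]
9. LOAD T1 → mem=5 r[T1]=5 [LOAD]
10. CAS T1 → mem=6 r[T1]=5 [OK]
11. LOAD T1 → mem=6 r[T1]=6 [LOAD]
12. CAS T1 → mem=7 r[T1]=6 [OK]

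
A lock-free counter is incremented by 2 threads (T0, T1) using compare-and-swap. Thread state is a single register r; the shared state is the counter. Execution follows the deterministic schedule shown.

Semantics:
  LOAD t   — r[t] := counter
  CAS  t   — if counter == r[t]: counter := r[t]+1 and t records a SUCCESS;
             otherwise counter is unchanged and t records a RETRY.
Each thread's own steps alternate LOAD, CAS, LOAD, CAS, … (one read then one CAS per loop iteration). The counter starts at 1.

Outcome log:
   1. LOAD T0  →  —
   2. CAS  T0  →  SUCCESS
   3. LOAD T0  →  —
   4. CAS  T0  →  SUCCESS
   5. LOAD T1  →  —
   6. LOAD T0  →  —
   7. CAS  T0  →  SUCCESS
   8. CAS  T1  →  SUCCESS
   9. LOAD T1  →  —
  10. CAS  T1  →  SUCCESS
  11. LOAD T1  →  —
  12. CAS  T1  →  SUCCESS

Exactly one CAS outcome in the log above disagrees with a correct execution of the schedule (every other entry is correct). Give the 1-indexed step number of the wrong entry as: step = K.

step = 8

Reference trace:
#1 T0 reads 1
#2 T0 CAS(1→2) writes; counter now 2
#3 T0 reads 2
#4 T0 CAS(2→3) writes; counter now 3
#5 T1 reads 3
#6 T0 reads 3
#7 T0 CAS(3→4) writes; counter now 4
#8 T1 CAS(3→4) fails; counter now 4
#9 T1 reads 4
#10 T1 CAS(4→5) writes; counter now 5
#11 T1 reads 5
#12 T1 CAS(5→6) writes; counter now 6
Flip is step 8.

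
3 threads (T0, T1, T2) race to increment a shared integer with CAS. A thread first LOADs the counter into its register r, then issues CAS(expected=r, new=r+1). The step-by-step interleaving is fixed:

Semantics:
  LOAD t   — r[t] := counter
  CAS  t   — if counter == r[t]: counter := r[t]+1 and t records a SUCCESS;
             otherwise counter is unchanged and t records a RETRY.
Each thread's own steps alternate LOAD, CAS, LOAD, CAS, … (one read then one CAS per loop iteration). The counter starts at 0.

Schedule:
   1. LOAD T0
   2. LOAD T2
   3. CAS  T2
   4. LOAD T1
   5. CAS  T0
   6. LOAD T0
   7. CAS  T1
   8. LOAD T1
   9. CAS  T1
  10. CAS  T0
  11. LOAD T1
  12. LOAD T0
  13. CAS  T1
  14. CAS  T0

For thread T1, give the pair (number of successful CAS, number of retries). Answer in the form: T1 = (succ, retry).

step 1: T0 LOAD ⇒ load; ctr=0 reg=0
step 2: T2 LOAD ⇒ load; ctr=0 reg=0
step 3: T2 CAS ⇒ ok; ctr=1 reg=0
step 4: T1 LOAD ⇒ load; ctr=1 reg=1
step 5: T0 CAS ⇒ retry; ctr=1 reg=0
step 6: T0 LOAD ⇒ load; ctr=1 reg=1
step 7: T1 CAS ⇒ ok; ctr=2 reg=1
step 8: T1 LOAD ⇒ load; ctr=2 reg=2
step 9: T1 CAS ⇒ ok; ctr=3 reg=2
step 10: T0 CAS ⇒ retry; ctr=3 reg=1
step 11: T1 LOAD ⇒ load; ctr=3 reg=3
step 12: T0 LOAD ⇒ load; ctr=3 reg=3
step 13: T1 CAS ⇒ ok; ctr=4 reg=3
step 14: T0 CAS ⇒ retry; ctr=4 reg=3

T1 = (3, 0)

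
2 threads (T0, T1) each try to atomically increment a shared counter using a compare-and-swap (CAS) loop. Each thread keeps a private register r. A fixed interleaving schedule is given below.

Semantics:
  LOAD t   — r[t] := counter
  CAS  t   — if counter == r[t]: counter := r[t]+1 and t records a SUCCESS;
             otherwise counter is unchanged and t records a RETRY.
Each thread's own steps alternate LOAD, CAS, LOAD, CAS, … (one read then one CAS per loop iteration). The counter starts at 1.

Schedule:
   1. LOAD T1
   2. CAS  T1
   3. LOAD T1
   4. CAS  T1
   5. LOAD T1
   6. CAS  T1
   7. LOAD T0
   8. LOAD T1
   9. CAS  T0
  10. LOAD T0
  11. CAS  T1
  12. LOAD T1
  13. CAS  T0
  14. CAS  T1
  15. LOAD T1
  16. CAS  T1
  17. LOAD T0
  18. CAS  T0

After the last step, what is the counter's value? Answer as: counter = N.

[1] T1.load  rd  (counter 1, T1.r 1)
[2] T1.cas  hit  (counter 2, T1.r 1)
[3] T1.load  rd  (counter 2, T1.r 2)
[4] T1.cas  hit  (counter 3, T1.r 2)
[5] T1.load  rd  (counter 3, T1.r 3)
[6] T1.cas  hit  (counter 4, T1.r 3)
[7] T0.load  rd  (counter 4, T0.r 4)
[8] T1.load  rd  (counter 4, T1.r 4)
[9] T0.cas  hit  (counter 5, T0.r 4)
[10] T0.load  rd  (counter 5, T0.r 5)
[11] T1.cas  miss  (counter 5, T1.r 4)
[12] T1.load  rd  (counter 5, T1.r 5)
[13] T0.cas  hit  (counter 6, T0.r 5)
[14] T1.cas  miss  (counter 6, T1.r 5)
[15] T1.load  rd  (counter 6, T1.r 6)
[16] T1.cas  hit  (counter 7, T1.r 6)
[17] T0.load  rd  (counter 7, T0.r 7)
[18] T0.cas  hit  (counter 8, T0.r 7)

counter = 8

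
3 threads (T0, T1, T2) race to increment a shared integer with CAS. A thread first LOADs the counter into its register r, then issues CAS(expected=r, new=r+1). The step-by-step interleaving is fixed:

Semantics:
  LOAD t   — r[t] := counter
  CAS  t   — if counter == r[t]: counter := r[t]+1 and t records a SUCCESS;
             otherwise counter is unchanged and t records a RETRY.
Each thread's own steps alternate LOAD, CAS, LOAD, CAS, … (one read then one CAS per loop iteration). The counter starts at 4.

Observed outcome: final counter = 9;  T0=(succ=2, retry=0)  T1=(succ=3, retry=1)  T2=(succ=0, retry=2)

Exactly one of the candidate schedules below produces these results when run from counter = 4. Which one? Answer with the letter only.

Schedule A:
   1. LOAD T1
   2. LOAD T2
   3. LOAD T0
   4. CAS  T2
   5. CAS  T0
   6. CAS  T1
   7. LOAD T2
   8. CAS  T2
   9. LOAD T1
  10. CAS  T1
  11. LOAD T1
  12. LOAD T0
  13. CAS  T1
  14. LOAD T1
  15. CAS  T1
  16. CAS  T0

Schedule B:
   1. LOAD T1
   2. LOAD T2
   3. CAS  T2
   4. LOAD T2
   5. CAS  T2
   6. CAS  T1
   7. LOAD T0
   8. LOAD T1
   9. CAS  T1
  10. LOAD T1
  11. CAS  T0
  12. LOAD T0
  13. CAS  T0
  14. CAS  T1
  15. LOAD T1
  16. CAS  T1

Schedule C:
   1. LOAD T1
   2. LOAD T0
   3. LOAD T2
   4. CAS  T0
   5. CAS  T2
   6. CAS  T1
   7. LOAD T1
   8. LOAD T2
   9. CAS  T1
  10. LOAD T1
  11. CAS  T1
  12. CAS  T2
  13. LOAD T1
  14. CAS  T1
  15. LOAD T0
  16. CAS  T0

C

Simulating candidate C:
step 1: T1 LOAD ⇒ load; ctr=4 reg=4
step 2: T0 LOAD ⇒ load; ctr=4 reg=4
step 3: T2 LOAD ⇒ load; ctr=4 reg=4
step 4: T0 CAS ⇒ ok; ctr=5 reg=4
step 5: T2 CAS ⇒ retry; ctr=5 reg=4
step 6: T1 CAS ⇒ retry; ctr=5 reg=4
step 7: T1 LOAD ⇒ load; ctr=5 reg=5
step 8: T2 LOAD ⇒ load; ctr=5 reg=5
step 9: T1 CAS ⇒ ok; ctr=6 reg=5
step 10: T1 LOAD ⇒ load; ctr=6 reg=6
step 11: T1 CAS ⇒ ok; ctr=7 reg=6
step 12: T2 CAS ⇒ retry; ctr=7 reg=5
step 13: T1 LOAD ⇒ load; ctr=7 reg=7
step 14: T1 CAS ⇒ ok; ctr=8 reg=7
step 15: T0 LOAD ⇒ load; ctr=8 reg=8
step 16: T0 CAS ⇒ ok; ctr=9 reg=8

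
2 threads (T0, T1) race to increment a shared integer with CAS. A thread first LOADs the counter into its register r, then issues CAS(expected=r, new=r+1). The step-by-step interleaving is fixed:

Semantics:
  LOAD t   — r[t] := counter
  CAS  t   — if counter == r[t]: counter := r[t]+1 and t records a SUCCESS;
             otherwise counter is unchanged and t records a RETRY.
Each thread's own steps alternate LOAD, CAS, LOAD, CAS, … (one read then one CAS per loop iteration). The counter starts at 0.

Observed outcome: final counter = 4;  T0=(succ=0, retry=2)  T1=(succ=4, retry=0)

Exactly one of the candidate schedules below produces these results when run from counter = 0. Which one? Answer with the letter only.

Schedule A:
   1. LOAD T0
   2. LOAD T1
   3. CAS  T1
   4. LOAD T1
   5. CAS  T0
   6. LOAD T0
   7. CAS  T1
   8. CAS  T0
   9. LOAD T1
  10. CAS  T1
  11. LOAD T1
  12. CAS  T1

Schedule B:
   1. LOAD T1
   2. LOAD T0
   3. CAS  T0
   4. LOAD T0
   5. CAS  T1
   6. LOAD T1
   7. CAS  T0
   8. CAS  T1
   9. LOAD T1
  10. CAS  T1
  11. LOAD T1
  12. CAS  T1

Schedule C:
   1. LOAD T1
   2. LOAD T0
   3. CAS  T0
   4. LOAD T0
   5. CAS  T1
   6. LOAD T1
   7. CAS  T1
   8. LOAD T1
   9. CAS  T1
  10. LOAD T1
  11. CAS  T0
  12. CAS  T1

A

Simulating candidate A:
1. LOAD T0 → mem=0 r[T0]=0 [LOAD]
2. LOAD T1 → mem=0 r[T1]=0 [LOAD]
3. CAS T1 → mem=1 r[T1]=0 [OK]
4. LOAD T1 → mem=1 r[T1]=1 [LOAD]
5. CAS T0 → mem=1 r[T0]=0 [RETRY]
6. LOAD T0 → mem=1 r[T0]=1 [LOAD]
7. CAS T1 → mem=2 r[T1]=1 [OK]
8. CAS T0 → mem=2 r[T0]=1 [RETRY]
9. LOAD T1 → mem=2 r[T1]=2 [LOAD]
10. CAS T1 → mem=3 r[T1]=2 [OK]
11. LOAD T1 → mem=3 r[T1]=3 [LOAD]
12. CAS T1 → mem=4 r[T1]=3 [OK]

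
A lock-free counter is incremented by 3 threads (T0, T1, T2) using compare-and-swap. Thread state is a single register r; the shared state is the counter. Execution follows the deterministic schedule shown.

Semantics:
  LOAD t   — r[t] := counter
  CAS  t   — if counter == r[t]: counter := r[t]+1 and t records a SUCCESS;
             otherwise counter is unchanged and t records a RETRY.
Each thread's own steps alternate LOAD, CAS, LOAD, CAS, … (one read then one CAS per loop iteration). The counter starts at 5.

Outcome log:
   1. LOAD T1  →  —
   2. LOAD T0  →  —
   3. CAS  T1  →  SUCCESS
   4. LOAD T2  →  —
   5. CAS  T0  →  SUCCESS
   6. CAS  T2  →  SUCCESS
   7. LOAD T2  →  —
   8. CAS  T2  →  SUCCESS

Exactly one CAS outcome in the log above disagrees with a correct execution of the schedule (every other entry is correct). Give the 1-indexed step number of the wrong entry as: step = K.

step = 5

Re-executing:
#1 T1 reads 5
#2 T0 reads 5
#3 T1 CAS(5→6) writes; counter now 6
#4 T2 reads 6
#5 T0 CAS(5→6) fails; counter now 6
#6 T2 CAS(6→7) writes; counter now 7
#7 T2 reads 7
#8 T2 CAS(7→8) writes; counter now 8
Log disagrees first at step 5.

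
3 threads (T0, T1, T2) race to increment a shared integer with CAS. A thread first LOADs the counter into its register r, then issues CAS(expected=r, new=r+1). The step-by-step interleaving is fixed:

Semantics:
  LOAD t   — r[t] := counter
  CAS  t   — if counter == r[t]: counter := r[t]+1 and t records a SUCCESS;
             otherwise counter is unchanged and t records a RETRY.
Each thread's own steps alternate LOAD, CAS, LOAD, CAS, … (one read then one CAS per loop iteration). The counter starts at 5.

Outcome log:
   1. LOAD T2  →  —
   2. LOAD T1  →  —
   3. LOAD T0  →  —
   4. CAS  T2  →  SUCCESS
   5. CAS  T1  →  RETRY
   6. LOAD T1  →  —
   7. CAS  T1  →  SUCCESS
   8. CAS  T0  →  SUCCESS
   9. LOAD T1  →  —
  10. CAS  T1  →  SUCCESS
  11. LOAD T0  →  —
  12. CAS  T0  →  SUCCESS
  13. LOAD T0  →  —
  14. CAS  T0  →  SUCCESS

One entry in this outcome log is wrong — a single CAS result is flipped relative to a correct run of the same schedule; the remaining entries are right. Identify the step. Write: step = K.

step = 8

Re-executing:
   1) LOAD T2:  M=5  r_T2=5
   2) LOAD T1:  M=5  r_T1=5
   3) LOAD T0:  M=5  r_T0=5
   4) CAS  T2:  M=6  r_T2=5 ✓
   5) CAS  T1:  M=6  r_T1=5 ✗
   6) LOAD T1:  M=6  r_T1=6
   7) CAS  T1:  M=7  r_T1=6 ✓
   8) CAS  T0:  M=7  r_T0=5 ✗
   9) LOAD T1:  M=7  r_T1=7
  10) CAS  T1:  M=8  r_T1=7 ✓
  11) LOAD T0:  M=8  r_T0=8
  12) CAS  T0:  M=9  r_T0=8 ✓
  13) LOAD T0:  M=9  r_T0=9
  14) CAS  T0:  M=10  r_T0=9 ✓
Flip is step 8.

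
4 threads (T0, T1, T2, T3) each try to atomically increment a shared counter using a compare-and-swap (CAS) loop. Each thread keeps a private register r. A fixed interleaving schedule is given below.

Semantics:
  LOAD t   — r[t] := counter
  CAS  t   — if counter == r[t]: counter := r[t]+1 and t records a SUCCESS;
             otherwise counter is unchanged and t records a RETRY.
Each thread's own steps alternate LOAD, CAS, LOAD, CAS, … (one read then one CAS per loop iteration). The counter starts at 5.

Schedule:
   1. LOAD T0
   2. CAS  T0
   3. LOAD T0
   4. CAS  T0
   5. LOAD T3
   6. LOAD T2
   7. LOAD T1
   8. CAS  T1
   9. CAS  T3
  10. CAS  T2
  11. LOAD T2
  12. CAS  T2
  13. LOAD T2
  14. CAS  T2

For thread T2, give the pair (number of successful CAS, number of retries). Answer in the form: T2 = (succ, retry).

T2 = (2, 1)

   1) LOAD T0:  M=5  r_T0=5
   2) CAS  T0:  M=6  r_T0=5 ✓
   3) LOAD T0:  M=6  r_T0=6
   4) CAS  T0:  M=7  r_T0=6 ✓
   5) LOAD T3:  M=7  r_T3=7
   6) LOAD T2:  M=7  r_T2=7
   7) LOAD T1:  M=7  r_T1=7
   8) CAS  T1:  M=8  r_T1=7 ✓
   9) CAS  T3:  M=8  r_T3=7 ✗
  10) CAS  T2:  M=8  r_T2=7 ✗
  11) LOAD T2:  M=8  r_T2=8
  12) CAS  T2:  M=9  r_T2=8 ✓
  13) LOAD T2:  M=9  r_T2=9
  14) CAS  T2:  M=10  r_T2=9 ✓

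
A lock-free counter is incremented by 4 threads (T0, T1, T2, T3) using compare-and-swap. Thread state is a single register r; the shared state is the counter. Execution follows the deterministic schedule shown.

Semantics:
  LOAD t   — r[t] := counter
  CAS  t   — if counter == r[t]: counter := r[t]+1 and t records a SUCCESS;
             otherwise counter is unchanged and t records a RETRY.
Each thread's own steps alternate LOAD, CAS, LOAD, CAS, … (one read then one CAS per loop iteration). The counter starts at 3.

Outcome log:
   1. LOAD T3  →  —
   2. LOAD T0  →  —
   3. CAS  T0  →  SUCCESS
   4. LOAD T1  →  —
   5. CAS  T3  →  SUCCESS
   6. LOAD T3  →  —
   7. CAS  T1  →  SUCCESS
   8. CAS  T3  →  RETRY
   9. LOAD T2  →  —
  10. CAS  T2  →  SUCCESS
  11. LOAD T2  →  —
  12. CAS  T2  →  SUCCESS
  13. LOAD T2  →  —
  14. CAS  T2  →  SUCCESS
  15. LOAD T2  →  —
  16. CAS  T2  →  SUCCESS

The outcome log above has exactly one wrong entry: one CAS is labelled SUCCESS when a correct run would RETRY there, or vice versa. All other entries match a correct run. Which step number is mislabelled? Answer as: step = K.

Correct run:
#1 T3 reads 3
#2 T0 reads 3
#3 T0 CAS(3→4) writes; counter now 4
#4 T1 reads 4
#5 T3 CAS(3→4) fails; counter now 4
#6 T3 reads 4
#7 T1 CAS(4→5) writes; counter now 5
#8 T3 CAS(4→5) fails; counter now 5
#9 T2 reads 5
#10 T2 CAS(5→6) writes; counter now 6
#11 T2 reads 6
#12 T2 CAS(6→7) writes; counter now 7
#13 T2 reads 7
#14 T2 CAS(7→8) writes; counter now 8
#15 T2 reads 8
#16 T2 CAS(8→9) writes; counter now 9
Mismatch at 5.

step = 5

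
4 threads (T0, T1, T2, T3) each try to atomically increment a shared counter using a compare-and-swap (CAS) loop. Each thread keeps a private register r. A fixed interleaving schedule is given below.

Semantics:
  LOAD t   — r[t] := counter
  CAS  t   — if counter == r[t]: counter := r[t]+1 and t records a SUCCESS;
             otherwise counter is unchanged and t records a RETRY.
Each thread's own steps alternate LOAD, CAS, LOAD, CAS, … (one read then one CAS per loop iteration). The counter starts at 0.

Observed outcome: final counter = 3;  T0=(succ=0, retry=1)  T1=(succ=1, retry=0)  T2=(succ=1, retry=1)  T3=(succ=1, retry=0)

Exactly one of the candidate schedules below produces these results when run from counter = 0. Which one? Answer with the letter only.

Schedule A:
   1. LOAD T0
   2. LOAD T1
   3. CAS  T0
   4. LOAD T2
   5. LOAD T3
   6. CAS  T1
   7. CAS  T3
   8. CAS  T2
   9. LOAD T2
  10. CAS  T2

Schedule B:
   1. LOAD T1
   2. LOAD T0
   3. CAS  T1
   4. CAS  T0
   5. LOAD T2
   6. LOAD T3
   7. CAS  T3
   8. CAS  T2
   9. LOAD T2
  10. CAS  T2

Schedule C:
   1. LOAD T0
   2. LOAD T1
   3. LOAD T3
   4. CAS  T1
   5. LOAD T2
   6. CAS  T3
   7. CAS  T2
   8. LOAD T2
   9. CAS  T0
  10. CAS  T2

B

Tracing schedule B:
step 1: T1 LOAD ⇒ load; ctr=0 reg=0
step 2: T0 LOAD ⇒ load; ctr=0 reg=0
step 3: T1 CAS ⇒ ok; ctr=1 reg=0
step 4: T0 CAS ⇒ retry; ctr=1 reg=0
step 5: T2 LOAD ⇒ load; ctr=1 reg=1
step 6: T3 LOAD ⇒ load; ctr=1 reg=1
step 7: T3 CAS ⇒ ok; ctr=2 reg=1
step 8: T2 CAS ⇒ retry; ctr=2 reg=1
step 9: T2 LOAD ⇒ load; ctr=2 reg=2
step 10: T2 CAS ⇒ ok; ctr=3 reg=2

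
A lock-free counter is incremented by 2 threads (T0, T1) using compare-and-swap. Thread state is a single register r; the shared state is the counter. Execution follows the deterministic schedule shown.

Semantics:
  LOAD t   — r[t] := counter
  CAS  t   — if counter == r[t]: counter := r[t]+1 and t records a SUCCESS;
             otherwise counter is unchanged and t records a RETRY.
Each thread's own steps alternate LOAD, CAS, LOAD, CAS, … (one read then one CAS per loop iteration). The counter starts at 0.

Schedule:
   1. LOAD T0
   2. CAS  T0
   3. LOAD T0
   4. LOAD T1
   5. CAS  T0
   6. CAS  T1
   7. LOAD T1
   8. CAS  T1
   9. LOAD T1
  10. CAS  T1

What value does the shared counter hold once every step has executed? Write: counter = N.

counter = 4

1. LOAD T0 → mem=0 r[T0]=0 [LOAD]
2. CAS T0 → mem=1 r[T0]=0 [OK]
3. LOAD T0 → mem=1 r[T0]=1 [LOAD]
4. LOAD T1 → mem=1 r[T1]=1 [LOAD]
5. CAS T0 → mem=2 r[T0]=1 [OK]
6. CAS T1 → mem=2 r[T1]=1 [RETRY]
7. LOAD T1 → mem=2 r[T1]=2 [LOAD]
8. CAS T1 → mem=3 r[T1]=2 [OK]
9. LOAD T1 → mem=3 r[T1]=3 [LOAD]
10. CAS T1 → mem=4 r[T1]=3 [OK]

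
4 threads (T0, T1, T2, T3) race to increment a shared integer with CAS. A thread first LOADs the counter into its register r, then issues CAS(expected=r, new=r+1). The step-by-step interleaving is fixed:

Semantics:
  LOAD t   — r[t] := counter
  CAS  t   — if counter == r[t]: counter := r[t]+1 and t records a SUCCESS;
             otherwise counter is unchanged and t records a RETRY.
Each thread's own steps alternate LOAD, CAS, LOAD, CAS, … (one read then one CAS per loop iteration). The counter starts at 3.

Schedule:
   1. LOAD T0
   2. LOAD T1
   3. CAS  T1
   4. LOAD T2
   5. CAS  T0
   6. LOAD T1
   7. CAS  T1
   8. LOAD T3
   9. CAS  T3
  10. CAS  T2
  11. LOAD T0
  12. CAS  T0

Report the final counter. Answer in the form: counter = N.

counter = 7

[1] T0.load  rd  (counter 3, T0.r 3)
[2] T1.load  rd  (counter 3, T1.r 3)
[3] T1.cas  hit  (counter 4, T1.r 3)
[4] T2.load  rd  (counter 4, T2.r 4)
[5] T0.cas  miss  (counter 4, T0.r 3)
[6] T1.load  rd  (counter 4, T1.r 4)
[7] T1.cas  hit  (counter 5, T1.r 4)
[8] T3.load  rd  (counter 5, T3.r 5)
[9] T3.cas  hit  (counter 6, T3.r 5)
[10] T2.cas  miss  (counter 6, T2.r 4)
[11] T0.load  rd  (counter 6, T0.r 6)
[12] T0.cas  hit  (counter 7, T0.r 6)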